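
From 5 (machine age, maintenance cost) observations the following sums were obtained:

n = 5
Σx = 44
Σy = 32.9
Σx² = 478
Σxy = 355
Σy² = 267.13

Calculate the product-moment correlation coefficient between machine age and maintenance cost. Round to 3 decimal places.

Sxx = Σx² − (Σx)²/n = 478 − 387.2 = 90.8
Sxy = Σxy − (Σx)(Σy)/n = 355 − 289.52 = 65.48
Syy = Σy² − (Σy)²/n = 267.13 − 216.482 = 50.648
r = Sxy/√(Sxx·Syy) = 65.48/√(4598.8384) = 65.48/67.814736 = 0.965572

0.966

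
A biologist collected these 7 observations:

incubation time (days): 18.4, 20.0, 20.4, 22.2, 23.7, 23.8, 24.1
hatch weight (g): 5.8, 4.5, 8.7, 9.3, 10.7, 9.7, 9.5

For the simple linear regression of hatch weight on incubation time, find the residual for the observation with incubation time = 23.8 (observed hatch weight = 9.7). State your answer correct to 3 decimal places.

-0.311

n = 7, Σx = 152.6, Σy = 58.2, Σxy = 1294.06, Σx² = 3356.5
Sxx = Σx² − (Σx)²/n = 3356.5 − 3326.68 = 29.82
Sxy = Σxy − (Σx)(Σy)/n = 1294.06 − 1268.76 = 25.3
b = Sxy/Sxx = 25.3/29.82 = 0.848424
a = ȳ − b·x̄ = 8.314286 − 0.848424·21.8 = -10.181355
ŷ(23.8) = -10.181355 + 0.848424·23.8 = 10.011133
residual = y − ŷ = 9.7 − 10.011133 = -0.311133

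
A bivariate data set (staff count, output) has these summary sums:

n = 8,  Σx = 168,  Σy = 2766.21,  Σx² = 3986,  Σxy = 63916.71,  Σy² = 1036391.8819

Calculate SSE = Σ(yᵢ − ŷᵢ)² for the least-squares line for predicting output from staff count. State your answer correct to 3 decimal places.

5784.756

Sxx = Σx² − (Σx)²/n = 3986 − 3528 = 458
Sxy = Σxy − (Σx)(Σy)/n = 63916.71 − 58090.41 = 5826.3
Syy = Σy² − (Σy)²/n = 1036391.8819 − 956489.720513 = 79902.161388
b = Sxy/Sxx = 5826.3/458 = 12.721179
SSE = Syy − b·Sxy = 79902.161388 − 12.721179·5826.3 = 5784.755951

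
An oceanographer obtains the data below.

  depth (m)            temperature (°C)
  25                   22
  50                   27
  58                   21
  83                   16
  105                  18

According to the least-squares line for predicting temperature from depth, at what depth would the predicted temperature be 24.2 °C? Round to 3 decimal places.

n = 5, Σx = 321, Σy = 104, Σxy = 6336, Σx² = 24403
Sxx = Σx² − (Σx)²/n = 24403 − 20608.2 = 3794.8
Sxy = Σxy − (Σx)(Σy)/n = 6336 − 6676.8 = -340.8
b = Sxy/Sxx = -340.8/3794.8 = -0.089807
a = ȳ − b·x̄ = 20.8 − (-0.089807)·64.2 = 26.565616
Set a + b·x = 24.2: x = (24.2 − 26.565616) / (-0.089807) = 26.341080

26.341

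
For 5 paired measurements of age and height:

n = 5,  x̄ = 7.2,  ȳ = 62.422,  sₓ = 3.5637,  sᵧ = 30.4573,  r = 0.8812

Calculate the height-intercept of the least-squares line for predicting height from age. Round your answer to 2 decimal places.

b = r · sᵧ/sₓ = 0.8812 · 30.4573/3.5637 = 7.531210
a = ȳ − b·x̄ = 62.422 − 7.531210·7.2 = 8.197289

8.20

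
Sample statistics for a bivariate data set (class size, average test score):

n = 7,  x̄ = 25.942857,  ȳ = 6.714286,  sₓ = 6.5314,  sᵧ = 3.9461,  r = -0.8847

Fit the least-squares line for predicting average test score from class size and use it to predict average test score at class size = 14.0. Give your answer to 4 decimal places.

b = r · sᵧ/sₓ = -0.8847 · 3.9461/6.5314 = -0.534512
a = ȳ − b·x̄ = 6.714286 − (-0.534512)·25.942857 = 20.581066
ŷ(14.0) = a + b·14.0 = 20.581066 + (-0.534512)·14 = 13.097892

13.0979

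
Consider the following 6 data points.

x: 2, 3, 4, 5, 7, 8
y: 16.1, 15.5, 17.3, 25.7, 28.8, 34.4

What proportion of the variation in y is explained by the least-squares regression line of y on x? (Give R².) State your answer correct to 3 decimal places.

n = 6, Σx = 29, Σy = 137.8, Σxy = 753.2, Σx² = 167, Σy² = 3472.04
Sxx = Σx² − (Σx)²/n = 167 − 140.166667 = 26.833333
Sxy = Σxy − (Σx)(Σy)/n = 753.2 − 666.033333 = 87.166667
Syy = Σy² − (Σy)²/n = 3472.04 − 3164.806667 = 307.233333
R² = Sxy²/(Sxx·Syy) = (87.166667)²/(26.833333·307.233333) = 0.921633

0.922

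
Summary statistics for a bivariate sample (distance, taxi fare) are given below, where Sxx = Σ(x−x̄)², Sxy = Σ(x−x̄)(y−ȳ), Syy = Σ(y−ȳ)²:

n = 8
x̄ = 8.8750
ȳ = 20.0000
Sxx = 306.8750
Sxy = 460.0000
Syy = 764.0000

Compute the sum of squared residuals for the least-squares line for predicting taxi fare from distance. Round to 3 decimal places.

74.468

b = Sxy/Sxx = 460/306.875 = 1.498982
SSE = Syy − b·Sxy = 764 − 1.498982·460 = 74.468432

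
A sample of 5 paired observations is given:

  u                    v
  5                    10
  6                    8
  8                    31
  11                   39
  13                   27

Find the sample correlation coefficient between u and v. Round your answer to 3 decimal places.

n = 5, Σx = 43, Σy = 115, Σxy = 1126, Σx² = 415, Σy² = 3375
Sxx = Σx² − (Σx)²/n = 415 − 369.8 = 45.2
Sxy = Σxy − (Σx)(Σy)/n = 1126 − 989 = 137
Syy = Σy² − (Σy)²/n = 3375 − 2645 = 730
r = Sxy/√(Sxx·Syy) = 137/√(32996) = 137/181.648011 = 0.754206

0.754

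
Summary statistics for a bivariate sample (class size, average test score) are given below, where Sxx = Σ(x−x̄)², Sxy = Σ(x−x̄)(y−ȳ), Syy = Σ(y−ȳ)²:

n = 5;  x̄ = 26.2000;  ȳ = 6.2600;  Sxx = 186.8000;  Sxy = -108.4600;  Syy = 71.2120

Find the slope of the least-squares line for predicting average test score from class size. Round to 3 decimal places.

b = Sxy/Sxx = -108.46/186.8 = -0.580621

-0.581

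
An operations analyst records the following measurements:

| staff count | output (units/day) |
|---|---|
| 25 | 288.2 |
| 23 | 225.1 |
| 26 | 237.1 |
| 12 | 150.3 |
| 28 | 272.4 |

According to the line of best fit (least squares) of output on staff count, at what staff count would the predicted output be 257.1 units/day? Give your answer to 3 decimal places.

25.700

n = 5, Σx = 114, Σy = 1173.1, Σxy = 27977.7, Σx² = 2758
Sxx = Σx² − (Σx)²/n = 2758 − 2599.2 = 158.8
Sxy = Σxy − (Σx)(Σy)/n = 27977.7 − 26746.68 = 1231.02
b = Sxy/Sxx = 1231.02/158.8 = 7.752015
a = ȳ − b·x̄ = 234.62 − 7.752015·22.8 = 57.874055
Set a + b·x = 257.1: x = (257.1 − 57.874055) / 7.752015 = 25.699891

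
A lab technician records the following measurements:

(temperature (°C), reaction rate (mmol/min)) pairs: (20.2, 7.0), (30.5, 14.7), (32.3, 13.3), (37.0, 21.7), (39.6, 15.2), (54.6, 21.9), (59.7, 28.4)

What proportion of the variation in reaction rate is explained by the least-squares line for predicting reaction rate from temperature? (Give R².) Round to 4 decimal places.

0.8374

n = 7, Σx = 273.9, Σy = 122.2, Σxy = 5315.38, Σx² = 11863.99, Σy² = 2430.08
Sxx = Σx² − (Σx)²/n = 11863.99 − 10717.315714 = 1146.674286
Sxy = Σxy − (Σx)(Σy)/n = 5315.38 − 4781.511429 = 533.868571
Syy = Σy² − (Σy)²/n = 2430.08 − 2133.262857 = 296.817143
R² = Sxy²/(Sxx·Syy) = (533.868571)²/(1146.674286·296.817143) = 0.837413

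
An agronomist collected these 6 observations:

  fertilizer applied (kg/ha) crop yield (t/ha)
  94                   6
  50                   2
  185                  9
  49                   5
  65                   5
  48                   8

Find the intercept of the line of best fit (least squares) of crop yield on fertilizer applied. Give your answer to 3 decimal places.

3.438

n = 6, Σx = 491, Σy = 35, Σxy = 3283, Σx² = 54491
Sxx = Σx² − (Σx)²/n = 54491 − 40180.166667 = 14310.833333
Sxy = Σxy − (Σx)(Σy)/n = 3283 − 2864.166667 = 418.833333
b = Sxy/Sxx = 418.833333/14310.833333 = 0.029267
a = ȳ − b·x̄ = 5.833333 − 0.029267·81.833333 = 3.438328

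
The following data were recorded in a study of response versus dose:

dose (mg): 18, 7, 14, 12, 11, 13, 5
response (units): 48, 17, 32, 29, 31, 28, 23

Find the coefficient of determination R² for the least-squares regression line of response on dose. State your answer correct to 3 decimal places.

n = 7, Σx = 80, Σy = 208, Σxy = 2599, Σx² = 1028, Σy² = 6732
Sxx = Σx² − (Σx)²/n = 1028 − 914.285714 = 113.714286
Sxy = Σxy − (Σx)(Σy)/n = 2599 − 2377.142857 = 221.857143
Syy = Σy² − (Σy)²/n = 6732 − 6180.571429 = 551.428571
R² = Sxy²/(Sxx·Syy) = (221.857143)²/(113.714286·551.428571) = 0.784951

0.785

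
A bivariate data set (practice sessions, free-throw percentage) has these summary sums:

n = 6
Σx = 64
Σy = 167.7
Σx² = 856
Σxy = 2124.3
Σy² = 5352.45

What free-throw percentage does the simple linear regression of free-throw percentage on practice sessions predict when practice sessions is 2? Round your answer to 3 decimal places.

11.175

Sxx = Σx² − (Σx)²/n = 856 − 682.666667 = 173.333333
Sxy = Σxy − (Σx)(Σy)/n = 2124.3 − 1788.8 = 335.5
b = Sxy/Sxx = 335.5/173.333333 = 1.935577
a = ȳ − b·x̄ = 27.95 − 1.935577·10.666667 = 7.303846
ŷ(2) = a + b·2 = 7.303846 + 1.935577·2 = 11.175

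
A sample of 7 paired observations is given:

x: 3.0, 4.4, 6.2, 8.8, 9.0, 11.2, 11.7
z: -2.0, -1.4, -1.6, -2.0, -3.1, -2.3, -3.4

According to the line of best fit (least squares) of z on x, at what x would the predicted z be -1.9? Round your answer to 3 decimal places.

n = 7, Σx = 54.3, Σy = -15.8, Σxy = -133.12, Σx² = 487.57
Sxx = Σx² − (Σx)²/n = 487.57 − 421.212857 = 66.357143
Sxy = Σxy − (Σx)(Σy)/n = -133.12 − (-122.562857) = -10.557143
b = Sxy/Sxx = -10.557143/66.357143 = -0.159096
a = ȳ − b·x̄ = -2.257143 − (-0.159096)·7.757143 = -1.023014
Set a + b·x = -1.9: x = (-1.9 − (-1.023014)) / (-0.159096) = 5.512314

5.512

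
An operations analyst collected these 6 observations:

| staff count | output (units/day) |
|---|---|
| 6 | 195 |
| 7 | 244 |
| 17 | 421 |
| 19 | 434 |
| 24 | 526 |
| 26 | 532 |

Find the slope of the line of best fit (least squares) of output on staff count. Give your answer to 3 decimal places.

16.772

n = 6, Σx = 99, Σy = 2352, Σxy = 44737, Σx² = 1987
Sxx = Σx² − (Σx)²/n = 1987 − 1633.5 = 353.5
Sxy = Σxy − (Σx)(Σy)/n = 44737 − 38808 = 5929
b = Sxy/Sxx = 5929/353.5 = 16.772277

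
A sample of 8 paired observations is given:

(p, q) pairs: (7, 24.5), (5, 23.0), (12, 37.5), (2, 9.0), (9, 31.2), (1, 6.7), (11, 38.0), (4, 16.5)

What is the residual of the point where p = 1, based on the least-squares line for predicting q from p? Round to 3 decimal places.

n = 8, Σx = 51, Σy = 186.4, Σxy = 1526, Σx² = 441
Sxx = Σx² − (Σx)²/n = 441 − 325.125 = 115.875
Sxy = Σxy − (Σx)(Σy)/n = 1526 − 1188.3 = 337.7
b = Sxy/Sxx = 337.7/115.875 = 2.914347
a = ȳ − b·x̄ = 23.3 − 2.914347·6.375 = 4.721036
ŷ(1) = 4.721036 + 2.914347·1 = 7.635383
residual = y − ŷ = 6.7 − 7.635383 = -0.935383

-0.935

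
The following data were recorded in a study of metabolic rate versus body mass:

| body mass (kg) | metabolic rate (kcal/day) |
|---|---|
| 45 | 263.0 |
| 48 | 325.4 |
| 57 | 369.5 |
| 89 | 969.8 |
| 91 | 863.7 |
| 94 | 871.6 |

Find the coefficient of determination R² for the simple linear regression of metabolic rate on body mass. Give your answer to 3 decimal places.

0.963

n = 6, Σx = 424, Σy = 3663, Σxy = 295355, Σx² = 32616, Σy² = 2757760.7
Sxx = Σx² − (Σx)²/n = 32616 − 29962.666667 = 2653.333333
Sxy = Σxy − (Σx)(Σy)/n = 295355 − 258852 = 36503
Syy = Σy² − (Σy)²/n = 2757760.7 − 2236261.5 = 521499.2
R² = Sxy²/(Sxx·Syy) = (36503)²/(2653.333333·521499.2) = 0.962968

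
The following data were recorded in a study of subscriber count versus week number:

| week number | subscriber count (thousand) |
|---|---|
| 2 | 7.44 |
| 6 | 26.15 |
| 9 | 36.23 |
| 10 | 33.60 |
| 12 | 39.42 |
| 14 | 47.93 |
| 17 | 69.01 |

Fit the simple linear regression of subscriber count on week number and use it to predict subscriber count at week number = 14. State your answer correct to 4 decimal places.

n = 7, Σx = 70, Σy = 259.78, Σxy = 3151.08, Σx² = 850
Sxx = Σx² − (Σx)²/n = 850 − 700 = 150
Sxy = Σxy − (Σx)(Σy)/n = 3151.08 − 2597.8 = 553.28
b = Sxy/Sxx = 553.28/150 = 3.688533
a = ȳ − b·x̄ = 37.111429 − 3.688533·10 = 0.226095
ŷ(14) = a + b·14 = 0.226095 + 3.688533·14 = 51.865562

51.8656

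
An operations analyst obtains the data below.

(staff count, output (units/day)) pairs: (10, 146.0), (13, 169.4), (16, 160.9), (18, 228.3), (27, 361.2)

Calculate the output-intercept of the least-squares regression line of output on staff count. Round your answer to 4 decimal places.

-7.7137

n = 5, Σx = 84, Σy = 1065.8, Σxy = 20098.4, Σx² = 1578
Sxx = Σx² − (Σx)²/n = 1578 − 1411.2 = 166.8
Sxy = Σxy − (Σx)(Σy)/n = 20098.4 − 17905.44 = 2192.96
b = Sxy/Sxx = 2192.96/166.8 = 13.147242
a = ȳ − b·x̄ = 213.16 − 13.147242·16.8 = -7.713669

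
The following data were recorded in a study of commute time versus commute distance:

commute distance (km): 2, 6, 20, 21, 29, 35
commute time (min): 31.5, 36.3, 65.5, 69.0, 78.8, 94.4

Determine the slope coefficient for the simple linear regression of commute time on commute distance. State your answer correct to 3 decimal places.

n = 6, Σx = 113, Σy = 375.5, Σxy = 8629, Σx² = 2947
Sxx = Σx² − (Σx)²/n = 2947 − 2128.166667 = 818.833333
Sxy = Σxy − (Σx)(Σy)/n = 8629 − 7071.916667 = 1557.083333
b = Sxy/Sxx = 1557.083333/818.833333 = 1.901588

1.902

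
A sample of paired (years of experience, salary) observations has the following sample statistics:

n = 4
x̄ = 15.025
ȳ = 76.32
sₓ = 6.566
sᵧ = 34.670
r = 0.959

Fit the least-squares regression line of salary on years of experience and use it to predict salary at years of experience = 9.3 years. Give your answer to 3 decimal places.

b = r · sᵧ/sₓ = 0.959 · 34.67/6.566 = 5.063742
a = ȳ − b·x̄ = 76.32 − 5.063742·15.025 = 0.237276
ŷ(9.3) = a + b·9.3 = 0.237276 + 5.063742·9.3 = 47.330077

47.330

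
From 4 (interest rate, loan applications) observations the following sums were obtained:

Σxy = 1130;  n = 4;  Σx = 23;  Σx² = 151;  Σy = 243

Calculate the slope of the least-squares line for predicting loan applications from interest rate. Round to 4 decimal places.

-14.2533

Sxx = Σx² − (Σx)²/n = 151 − 132.25 = 18.75
Sxy = Σxy − (Σx)(Σy)/n = 1130 − 1397.25 = -267.25
b = Sxy/Sxx = -267.25/18.75 = -14.253333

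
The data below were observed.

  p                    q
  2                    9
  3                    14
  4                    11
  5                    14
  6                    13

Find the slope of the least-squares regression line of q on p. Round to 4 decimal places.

n = 5, Σx = 20, Σy = 61, Σxy = 252, Σx² = 90
Sxx = Σx² − (Σx)²/n = 90 − 80 = 10
Sxy = Σxy − (Σx)(Σy)/n = 252 − 244 = 8
b = Sxy/Sxx = 8/10 = 0.8

0.8000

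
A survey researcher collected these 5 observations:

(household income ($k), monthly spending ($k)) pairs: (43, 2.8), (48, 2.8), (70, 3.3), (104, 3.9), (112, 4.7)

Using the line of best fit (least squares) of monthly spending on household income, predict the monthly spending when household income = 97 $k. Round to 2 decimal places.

n = 5, Σx = 377, Σy = 17.5, Σxy = 1417.8, Σx² = 32413
Sxx = Σx² − (Σx)²/n = 32413 − 28425.8 = 3987.2
Sxy = Σxy − (Σx)(Σy)/n = 1417.8 − 1319.5 = 98.3
b = Sxy/Sxx = 98.3/3987.2 = 0.024654
a = ȳ − b·x̄ = 3.5 − 0.024654·75.4 = 1.641097
ŷ(97) = a + b·97 = 1.641097 + 0.024654·97 = 4.032524

4.03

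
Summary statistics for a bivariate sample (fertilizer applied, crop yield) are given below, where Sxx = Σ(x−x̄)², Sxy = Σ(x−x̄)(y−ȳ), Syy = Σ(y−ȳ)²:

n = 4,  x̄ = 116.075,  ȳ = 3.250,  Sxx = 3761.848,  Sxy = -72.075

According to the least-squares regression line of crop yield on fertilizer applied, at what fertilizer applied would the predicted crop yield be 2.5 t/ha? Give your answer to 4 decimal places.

b = Sxy/Sxx = -72.075/3761.848 = -0.019159
a = ȳ − b·x̄ = 3.25 − (-0.019159)·116.075 = 5.473935
Set a + b·x = 2.5: x = (2.5 − 5.473935) / (-0.019159) = 155.220140

155.2201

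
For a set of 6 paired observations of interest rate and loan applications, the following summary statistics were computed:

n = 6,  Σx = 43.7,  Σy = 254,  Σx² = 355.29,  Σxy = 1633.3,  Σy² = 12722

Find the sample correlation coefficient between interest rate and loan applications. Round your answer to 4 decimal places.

-0.8026

Sxx = Σx² − (Σx)²/n = 355.29 − 318.281667 = 37.008333
Sxy = Σxy − (Σx)(Σy)/n = 1633.3 − 1849.966667 = -216.666667
Syy = Σy² − (Σy)²/n = 12722 − 10752.666667 = 1969.333333
r = Sxy/√(Sxx·Syy) = -216.666667/√(72881.744444) = -216.666667/269.966191 = -0.802570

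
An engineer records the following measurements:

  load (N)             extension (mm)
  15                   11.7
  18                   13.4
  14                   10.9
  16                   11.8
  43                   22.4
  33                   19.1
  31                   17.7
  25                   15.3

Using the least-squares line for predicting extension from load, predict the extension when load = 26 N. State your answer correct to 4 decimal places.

n = 8, Σx = 195, Σy = 122.3, Σxy = 3282.8, Σx² = 5525
Sxx = Σx² − (Σx)²/n = 5525 − 4753.125 = 771.875
Sxy = Σxy − (Σx)(Σy)/n = 3282.8 − 2981.0625 = 301.7375
b = Sxy/Sxx = 301.7375/771.875 = 0.390915
a = ȳ − b·x̄ = 15.2875 − 0.390915·24.375 = 5.758947
ŷ(26) = a + b·26 = 5.758947 + 0.390915·26 = 15.922737

15.9227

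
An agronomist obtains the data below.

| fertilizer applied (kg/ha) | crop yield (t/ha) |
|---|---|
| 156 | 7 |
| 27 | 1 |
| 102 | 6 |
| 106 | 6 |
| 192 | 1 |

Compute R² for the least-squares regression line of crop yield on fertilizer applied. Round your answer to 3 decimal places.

n = 5, Σx = 583, Σy = 21, Σxy = 2559, Σx² = 83569, Σy² = 123
Sxx = Σx² − (Σx)²/n = 83569 − 67977.8 = 15591.2
Sxy = Σxy − (Σx)(Σy)/n = 2559 − 2448.6 = 110.4
Syy = Σy² − (Σy)²/n = 123 − 88.2 = 34.8
R² = Sxy²/(Sxx·Syy) = (110.4)²/(15591.2·34.8) = 0.022464

0.022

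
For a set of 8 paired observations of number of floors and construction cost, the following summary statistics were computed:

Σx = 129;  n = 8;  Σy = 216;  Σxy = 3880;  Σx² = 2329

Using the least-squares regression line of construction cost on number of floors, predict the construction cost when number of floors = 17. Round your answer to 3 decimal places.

Sxx = Σx² − (Σx)²/n = 2329 − 2080.125 = 248.875
Sxy = Σxy − (Σx)(Σy)/n = 3880 − 3483 = 397
b = Sxy/Sxx = 397/248.875 = 1.595178
a = ȳ − b·x̄ = 27 − 1.595178·16.125 = 1.277750
ŷ(17) = a + b·17 = 1.277750 + 1.595178·17 = 28.395781

28.396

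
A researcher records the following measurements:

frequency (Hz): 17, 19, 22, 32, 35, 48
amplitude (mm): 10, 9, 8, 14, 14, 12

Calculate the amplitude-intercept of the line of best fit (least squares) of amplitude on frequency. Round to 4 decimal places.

7.0751

n = 6, Σx = 173, Σy = 67, Σxy = 2031, Σx² = 5687
Sxx = Σx² − (Σx)²/n = 5687 − 4988.166667 = 698.833333
Sxy = Σxy − (Σx)(Σy)/n = 2031 − 1931.833333 = 99.166667
b = Sxy/Sxx = 99.166667/698.833333 = 0.141903
a = ȳ − b·x̄ = 11.166667 − 0.141903·28.833333 = 7.075125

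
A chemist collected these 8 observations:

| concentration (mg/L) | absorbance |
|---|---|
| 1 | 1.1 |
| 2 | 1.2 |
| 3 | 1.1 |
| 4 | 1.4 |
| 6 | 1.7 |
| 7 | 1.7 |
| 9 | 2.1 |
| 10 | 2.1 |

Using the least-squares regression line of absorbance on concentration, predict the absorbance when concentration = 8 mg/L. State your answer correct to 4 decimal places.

n = 8, Σx = 42, Σy = 12.4, Σxy = 74.4, Σx² = 296
Sxx = Σx² − (Σx)²/n = 296 − 220.5 = 75.5
Sxy = Σxy − (Σx)(Σy)/n = 74.4 − 65.1 = 9.3
b = Sxy/Sxx = 9.3/75.5 = 0.123179
a = ȳ − b·x̄ = 1.55 − 0.123179·5.25 = 0.903311
ŷ(8) = a + b·8 = 0.903311 + 0.123179·8 = 1.888742

1.8887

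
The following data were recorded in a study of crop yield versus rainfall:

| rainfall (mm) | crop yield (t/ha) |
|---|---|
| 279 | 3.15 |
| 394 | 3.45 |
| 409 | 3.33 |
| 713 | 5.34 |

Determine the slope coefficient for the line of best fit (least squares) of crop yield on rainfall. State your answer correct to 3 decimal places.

n = 4, Σx = 1795, Σy = 15.27, Σxy = 7407.54, Σx² = 908727
Sxx = Σx² − (Σx)²/n = 908727 − 805506.25 = 103220.75
Sxy = Σxy − (Σx)(Σy)/n = 7407.54 − 6852.4125 = 555.1275
b = Sxy/Sxx = 555.1275/103220.75 = 0.005378

0.005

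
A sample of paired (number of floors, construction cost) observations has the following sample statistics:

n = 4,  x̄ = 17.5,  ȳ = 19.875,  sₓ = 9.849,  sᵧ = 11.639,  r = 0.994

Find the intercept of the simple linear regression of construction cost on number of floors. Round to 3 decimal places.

b = r · sᵧ/sₓ = 0.994 · 11.639/9.849 = 1.174654
a = ȳ − b·x̄ = 19.875 − 1.174654·17.5 = -0.681443

-0.681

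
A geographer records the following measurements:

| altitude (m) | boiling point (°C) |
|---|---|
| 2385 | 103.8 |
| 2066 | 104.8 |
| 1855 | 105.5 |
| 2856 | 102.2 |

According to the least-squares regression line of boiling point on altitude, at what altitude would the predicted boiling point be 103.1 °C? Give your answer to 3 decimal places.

2587.112

n = 4, Σx = 9162, Σy = 416.3, Σxy = 951665.5, Σx² = 21554342
Sxx = Σx² − (Σx)²/n = 21554342 − 20985561 = 568781
Sxy = Σxy − (Σx)(Σy)/n = 951665.5 − 953535.15 = -1869.65
b = Sxy/Sxx = -1869.65/568781 = -0.003287
a = ȳ − b·x̄ = 104.075 − (-0.003287)·2290.5 = 111.604143
Set a + b·x = 103.1: x = (103.1 − 111.604143) / (-0.003287) = 2587.112454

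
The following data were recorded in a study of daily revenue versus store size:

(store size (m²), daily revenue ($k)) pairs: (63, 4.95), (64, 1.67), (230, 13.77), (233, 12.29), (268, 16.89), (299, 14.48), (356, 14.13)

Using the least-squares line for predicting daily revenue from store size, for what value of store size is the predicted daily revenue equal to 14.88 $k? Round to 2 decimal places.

n = 7, Σx = 1513, Σy = 78.18, Σxy = 20335.72, Σx² = 403215
Sxx = Σx² − (Σx)²/n = 403215 − 327024.142857 = 76190.857143
Sxy = Σxy − (Σx)(Σy)/n = 20335.72 − 16898.048571 = 3437.671429
b = Sxy/Sxx = 3437.671429/76190.857143 = 0.045119
a = ȳ − b·x̄ = 11.168571 − 0.045119·216.142857 = 1.416376
Set a + b·x = 14.88: x = (14.88 − 1.416376) / 0.045119 = 298.401133

298.40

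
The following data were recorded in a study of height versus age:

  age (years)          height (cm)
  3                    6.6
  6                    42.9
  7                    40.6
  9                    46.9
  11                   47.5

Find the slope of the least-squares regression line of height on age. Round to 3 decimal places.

n = 5, Σx = 36, Σy = 184.5, Σxy = 1506, Σx² = 296
Sxx = Σx² − (Σx)²/n = 296 − 259.2 = 36.8
Sxy = Σxy − (Σx)(Σy)/n = 1506 − 1328.4 = 177.6
b = Sxy/Sxx = 177.6/36.8 = 4.826087

4.826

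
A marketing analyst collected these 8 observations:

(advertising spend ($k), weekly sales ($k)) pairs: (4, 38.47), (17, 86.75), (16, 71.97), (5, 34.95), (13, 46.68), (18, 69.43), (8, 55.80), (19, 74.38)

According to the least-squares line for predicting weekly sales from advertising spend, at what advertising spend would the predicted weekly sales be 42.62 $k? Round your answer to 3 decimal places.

6.181

n = 8, Σx = 100, Σy = 478.43, Σxy = 6671.1, Σx² = 1504
Sxx = Σx² − (Σx)²/n = 1504 − 1250 = 254
Sxy = Σxy − (Σx)(Σy)/n = 6671.1 − 5980.375 = 690.725
b = Sxy/Sxx = 690.725/254 = 2.719390
a = ȳ − b·x̄ = 59.80375 − 2.719390·12.5 = 25.811378
Set a + b·x = 42.62: x = (42.62 − 25.811378) / 2.719390 = 6.181027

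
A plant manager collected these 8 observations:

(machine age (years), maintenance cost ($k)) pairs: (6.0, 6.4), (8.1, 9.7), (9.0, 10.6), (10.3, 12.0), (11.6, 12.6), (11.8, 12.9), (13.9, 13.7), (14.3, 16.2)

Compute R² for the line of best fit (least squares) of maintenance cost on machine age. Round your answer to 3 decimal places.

0.939

n = 8, Σx = 85, Σy = 94.1, Σxy = 1056.44, Σx² = 960.2, Σy² = 1166.71
Sxx = Σx² − (Σx)²/n = 960.2 − 903.125 = 57.075
Sxy = Σxy − (Σx)(Σy)/n = 1056.44 − 999.8125 = 56.6275
Syy = Σy² − (Σy)²/n = 1166.71 − 1106.85125 = 59.85875
R² = Sxy²/(Sxx·Syy) = (56.6275)²/(57.075·59.85875) = 0.938601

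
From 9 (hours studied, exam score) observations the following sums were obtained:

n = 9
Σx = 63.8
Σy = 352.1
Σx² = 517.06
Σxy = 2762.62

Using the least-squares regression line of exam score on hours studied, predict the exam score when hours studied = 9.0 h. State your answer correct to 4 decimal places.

46.9869

Sxx = Σx² − (Σx)²/n = 517.06 − 452.271111 = 64.788889
Sxy = Σxy − (Σx)(Σy)/n = 2762.62 − 2495.997778 = 266.622222
b = Sxy/Sxx = 266.622222/64.788889 = 4.115246
a = ȳ − b·x̄ = 39.122222 − 4.115246·7.088889 = 9.949700
ŷ(9.0) = a + b·9.0 = 9.949700 + 4.115246·9 = 46.986915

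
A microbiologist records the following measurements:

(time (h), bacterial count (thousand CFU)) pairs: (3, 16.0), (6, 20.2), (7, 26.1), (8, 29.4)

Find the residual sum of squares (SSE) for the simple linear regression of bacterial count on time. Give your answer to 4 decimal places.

10.1296

n = 4, Σx = 24, Σy = 91.7, Σxy = 587.1, Σx² = 158, Σy² = 2209.61
Sxx = Σx² − (Σx)²/n = 158 − 144 = 14
Sxy = Σxy − (Σx)(Σy)/n = 587.1 − 550.2 = 36.9
Syy = Σy² − (Σy)²/n = 2209.61 − 2102.2225 = 107.3875
b = Sxy/Sxx = 36.9/14 = 2.635714
SSE = Syy − b·Sxy = 107.3875 − 2.635714·36.9 = 10.129643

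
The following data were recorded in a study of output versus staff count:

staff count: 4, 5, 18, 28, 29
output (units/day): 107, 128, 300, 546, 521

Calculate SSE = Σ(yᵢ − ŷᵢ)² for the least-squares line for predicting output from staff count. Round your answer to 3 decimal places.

n = 5, Σx = 84, Σy = 1602, Σxy = 36865, Σx² = 1990, Σy² = 687390
Sxx = Σx² − (Σx)²/n = 1990 − 1411.2 = 578.8
Sxy = Σxy − (Σx)(Σy)/n = 36865 − 26913.6 = 9951.4
Syy = Σy² − (Σy)²/n = 687390 − 513280.8 = 174109.2
b = Sxy/Sxx = 9951.4/578.8 = 17.193158
SSE = Syy − b·Sxy = 174109.2 − 17.193158·9951.4 = 3013.204907

3013.205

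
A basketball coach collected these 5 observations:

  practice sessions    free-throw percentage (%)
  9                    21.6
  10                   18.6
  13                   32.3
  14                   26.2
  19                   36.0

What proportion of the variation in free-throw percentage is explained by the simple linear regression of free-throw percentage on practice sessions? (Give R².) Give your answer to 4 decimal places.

n = 5, Σx = 65, Σy = 134.7, Σxy = 1851.1, Σx² = 907, Σy² = 3838.25
Sxx = Σx² − (Σx)²/n = 907 − 845 = 62
Sxy = Σxy − (Σx)(Σy)/n = 1851.1 − 1751.1 = 100
Syy = Σy² − (Σy)²/n = 3838.25 − 3628.818 = 209.432
R² = Sxy²/(Sxx·Syy) = (100)²/(62·209.432) = 0.770132

0.7701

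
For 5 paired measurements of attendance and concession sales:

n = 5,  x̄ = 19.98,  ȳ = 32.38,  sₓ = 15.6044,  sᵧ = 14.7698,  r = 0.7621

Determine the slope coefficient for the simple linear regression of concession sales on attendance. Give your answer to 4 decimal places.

0.7213

b = r · sᵧ/sₓ = 0.7621 · 14.7698/15.6044 = 0.721339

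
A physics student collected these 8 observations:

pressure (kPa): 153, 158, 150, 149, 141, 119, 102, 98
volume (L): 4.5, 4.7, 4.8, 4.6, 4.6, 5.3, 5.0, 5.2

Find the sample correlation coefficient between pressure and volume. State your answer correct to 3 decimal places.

-0.817

n = 8, Σx = 1070, Σy = 38.7, Σxy = 5135.4, Σx² = 147124, Σy² = 187.83
Sxx = Σx² − (Σx)²/n = 147124 − 143112.5 = 4011.5
Sxy = Σxy − (Σx)(Σy)/n = 5135.4 − 5176.125 = -40.725
Syy = Σy² − (Σy)²/n = 187.83 − 187.21125 = 0.61875
r = Sxy/√(Sxx·Syy) = -40.725/√(2482.115625) = -40.725/49.820835 = -0.817429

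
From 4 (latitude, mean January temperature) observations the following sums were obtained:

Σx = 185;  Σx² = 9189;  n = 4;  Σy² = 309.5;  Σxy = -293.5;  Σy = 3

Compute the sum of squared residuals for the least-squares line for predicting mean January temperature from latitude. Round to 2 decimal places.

11.97

Sxx = Σx² − (Σx)²/n = 9189 − 8556.25 = 632.75
Sxy = Σxy − (Σx)(Σy)/n = -293.5 − 138.75 = -432.25
Syy = Σy² − (Σy)²/n = 309.5 − 2.25 = 307.25
b = Sxy/Sxx = -432.25/632.75 = -0.683129
SSE = Syy − b·Sxy = 307.25 − (-0.683129)·(-432.25) = 11.967404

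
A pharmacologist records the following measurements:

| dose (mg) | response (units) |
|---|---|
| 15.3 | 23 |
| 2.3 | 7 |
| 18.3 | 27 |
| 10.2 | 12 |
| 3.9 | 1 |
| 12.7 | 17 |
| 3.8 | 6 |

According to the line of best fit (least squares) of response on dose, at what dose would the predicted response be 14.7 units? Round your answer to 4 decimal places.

10.4776

n = 7, Σx = 66.5, Σy = 93, Σxy = 1227.1, Σx² = 869.25
Sxx = Σx² − (Σx)²/n = 869.25 − 631.75 = 237.5
Sxy = Σxy − (Σx)(Σy)/n = 1227.1 − 883.5 = 343.6
b = Sxy/Sxx = 343.6/237.5 = 1.446737
a = ȳ − b·x̄ = 13.285714 − 1.446737·9.5 = -0.458286
Set a + b·x = 14.7: x = (14.7 − (-0.458286)) / 1.446737 = 10.477569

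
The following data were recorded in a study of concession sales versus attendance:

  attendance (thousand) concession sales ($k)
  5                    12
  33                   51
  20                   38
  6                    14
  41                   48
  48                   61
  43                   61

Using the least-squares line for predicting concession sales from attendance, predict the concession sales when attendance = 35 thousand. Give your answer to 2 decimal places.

n = 7, Σx = 196, Σy = 285, Σxy = 10106, Σx² = 7384
Sxx = Σx² − (Σx)²/n = 7384 − 5488 = 1896
Sxy = Σxy − (Σx)(Σy)/n = 10106 − 7980 = 2126
b = Sxy/Sxx = 2126/1896 = 1.121308
a = ȳ − b·x̄ = 40.714286 − 1.121308·28 = 9.317661
ŷ(35) = a + b·35 = 9.317661 + 1.121308·35 = 48.563442

48.56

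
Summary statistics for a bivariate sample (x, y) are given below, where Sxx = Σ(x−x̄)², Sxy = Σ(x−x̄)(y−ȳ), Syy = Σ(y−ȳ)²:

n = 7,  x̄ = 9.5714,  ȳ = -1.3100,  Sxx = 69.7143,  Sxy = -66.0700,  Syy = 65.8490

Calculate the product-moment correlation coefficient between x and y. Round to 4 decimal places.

r = Sxy/√(Sxx·Syy) = -66.07/√(4590.616941) = -66.07/67.754092 = -0.975144

-0.9751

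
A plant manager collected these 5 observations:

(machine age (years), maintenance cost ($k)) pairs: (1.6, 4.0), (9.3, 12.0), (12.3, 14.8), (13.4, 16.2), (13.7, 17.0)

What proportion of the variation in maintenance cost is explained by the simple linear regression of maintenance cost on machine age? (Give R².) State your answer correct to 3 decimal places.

0.997

n = 5, Σx = 50.3, Σy = 64, Σxy = 750.02, Σx² = 607.59, Σy² = 930.48
Sxx = Σx² − (Σx)²/n = 607.59 − 506.018 = 101.572
Sxy = Σxy − (Σx)(Σy)/n = 750.02 − 643.84 = 106.18
Syy = Σy² − (Σy)²/n = 930.48 − 819.2 = 111.28
R² = Sxy²/(Sxx·Syy) = (106.18)²/(101.572·111.28) = 0.997457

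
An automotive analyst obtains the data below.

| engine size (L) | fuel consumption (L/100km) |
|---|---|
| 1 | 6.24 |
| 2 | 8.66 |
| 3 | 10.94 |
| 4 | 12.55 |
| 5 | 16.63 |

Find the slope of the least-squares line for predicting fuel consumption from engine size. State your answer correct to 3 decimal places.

n = 5, Σx = 15, Σy = 55.02, Σxy = 189.73, Σx² = 55
Sxx = Σx² − (Σx)²/n = 55 − 45 = 10
Sxy = Σxy − (Σx)(Σy)/n = 189.73 − 165.06 = 24.67
b = Sxy/Sxx = 24.67/10 = 2.467

2.467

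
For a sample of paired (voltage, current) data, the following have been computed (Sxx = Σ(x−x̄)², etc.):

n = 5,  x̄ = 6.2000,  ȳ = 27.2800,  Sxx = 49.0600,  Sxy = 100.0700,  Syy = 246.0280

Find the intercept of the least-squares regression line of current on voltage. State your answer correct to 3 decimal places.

b = Sxy/Sxx = 100.07/49.06 = 2.039747
a = ȳ − b·x̄ = 27.28 − 2.039747·6.2 = 14.633567

14.634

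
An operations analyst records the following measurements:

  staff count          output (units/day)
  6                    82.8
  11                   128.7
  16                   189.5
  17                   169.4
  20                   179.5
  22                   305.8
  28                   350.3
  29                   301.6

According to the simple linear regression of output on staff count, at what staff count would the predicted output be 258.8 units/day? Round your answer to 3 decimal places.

22.665

n = 8, Σx = 149, Σy = 1707.6, Σxy = 36696.7, Σx² = 3211
Sxx = Σx² − (Σx)²/n = 3211 − 2775.125 = 435.875
Sxy = Σxy − (Σx)(Σy)/n = 36696.7 − 31804.05 = 4892.65
b = Sxy/Sxx = 4892.65/435.875 = 11.224892
a = ȳ − b·x̄ = 213.45 − 11.224892·18.625 = 4.386378
Set a + b·x = 258.8: x = (258.8 − 4.386378) / 11.224892 = 22.665128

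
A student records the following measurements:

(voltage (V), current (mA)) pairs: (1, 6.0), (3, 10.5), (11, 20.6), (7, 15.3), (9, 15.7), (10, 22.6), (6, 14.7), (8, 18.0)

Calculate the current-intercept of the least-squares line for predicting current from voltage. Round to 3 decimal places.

5.277

n = 8, Σx = 55, Σy = 123.4, Σxy = 970.7, Σx² = 461
Sxx = Σx² − (Σx)²/n = 461 − 378.125 = 82.875
Sxy = Σxy − (Σx)(Σy)/n = 970.7 − 848.375 = 122.325
b = Sxy/Sxx = 122.325/82.875 = 1.476018
a = ȳ − b·x̄ = 15.425 − 1.476018·6.875 = 5.277376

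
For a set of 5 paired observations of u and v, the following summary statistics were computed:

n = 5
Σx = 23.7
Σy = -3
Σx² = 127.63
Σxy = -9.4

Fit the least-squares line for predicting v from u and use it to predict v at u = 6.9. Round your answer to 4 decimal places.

Sxx = Σx² − (Σx)²/n = 127.63 − 112.338 = 15.292
Sxy = Σxy − (Σx)(Σy)/n = -9.4 − (-14.22) = 4.82
b = Sxy/Sxx = 4.82/15.292 = 0.315197
a = ȳ − b·x̄ = -0.6 − 0.315197·4.74 = -2.094036
ŷ(6.9) = a + b·6.9 = -2.094036 + 0.315197·6.9 = 0.080827

0.0808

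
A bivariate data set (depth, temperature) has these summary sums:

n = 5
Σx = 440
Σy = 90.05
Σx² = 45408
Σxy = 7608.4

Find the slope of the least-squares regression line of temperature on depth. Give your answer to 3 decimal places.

-0.047

Sxx = Σx² − (Σx)²/n = 45408 − 38720 = 6688
Sxy = Σxy − (Σx)(Σy)/n = 7608.4 − 7924.4 = -316
b = Sxy/Sxx = -316/6688 = -0.047249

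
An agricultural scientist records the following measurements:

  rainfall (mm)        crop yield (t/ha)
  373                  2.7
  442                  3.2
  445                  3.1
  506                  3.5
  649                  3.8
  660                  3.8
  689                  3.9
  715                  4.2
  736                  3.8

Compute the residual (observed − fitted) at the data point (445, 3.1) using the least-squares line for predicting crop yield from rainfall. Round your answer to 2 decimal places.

-0.02

n = 9, Σx = 5215, Σy = 32, Σxy = 19033.1, Σx² = 3172997
Sxx = Σx² − (Σx)²/n = 3172997 − 3021802.777778 = 151194.222222
Sxy = Σxy − (Σx)(Σy)/n = 19033.1 − 18542.222222 = 490.877778
b = Sxy/Sxx = 490.877778/151194.222222 = 0.003247
a = ȳ − b·x̄ = 3.555556 − 0.003247·579.444444 = 1.674291
ŷ(445) = 1.674291 + 0.003247·445 = 3.119059
residual = y − ŷ = 3.1 − 3.119059 = -0.019059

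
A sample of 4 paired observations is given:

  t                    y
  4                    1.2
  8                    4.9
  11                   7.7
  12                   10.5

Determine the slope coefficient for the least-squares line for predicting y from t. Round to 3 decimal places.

1.086

n = 4, Σx = 35, Σy = 24.3, Σxy = 254.7, Σx² = 345
Sxx = Σx² − (Σx)²/n = 345 − 306.25 = 38.75
Sxy = Σxy − (Σx)(Σy)/n = 254.7 − 212.625 = 42.075
b = Sxy/Sxx = 42.075/38.75 = 1.085806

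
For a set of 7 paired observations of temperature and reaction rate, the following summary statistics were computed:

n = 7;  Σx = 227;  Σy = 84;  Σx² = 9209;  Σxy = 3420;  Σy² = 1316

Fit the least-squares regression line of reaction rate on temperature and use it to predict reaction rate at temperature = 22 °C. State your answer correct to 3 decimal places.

8.072

Sxx = Σx² − (Σx)²/n = 9209 − 7361.285714 = 1847.714286
Sxy = Σxy − (Σx)(Σy)/n = 3420 − 2724 = 696
b = Sxy/Sxx = 696/1847.714286 = 0.376682
a = ȳ − b·x̄ = 12 − 0.376682·32.428571 = -0.215247
ŷ(22) = a + b·22 = -0.215247 + 0.376682·22 = 8.071749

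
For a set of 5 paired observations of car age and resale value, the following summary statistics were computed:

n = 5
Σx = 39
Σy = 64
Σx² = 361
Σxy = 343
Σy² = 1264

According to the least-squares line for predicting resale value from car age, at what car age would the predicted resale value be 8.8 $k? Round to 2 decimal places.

9.25

Sxx = Σx² − (Σx)²/n = 361 − 304.2 = 56.8
Sxy = Σxy − (Σx)(Σy)/n = 343 − 499.2 = -156.2
b = Sxy/Sxx = -156.2/56.8 = -2.75
a = ȳ − b·x̄ = 12.8 − (-2.75)·7.8 = 34.25
Set a + b·x = 8.8: x = (8.8 − 34.25) / (-2.75) = 9.254545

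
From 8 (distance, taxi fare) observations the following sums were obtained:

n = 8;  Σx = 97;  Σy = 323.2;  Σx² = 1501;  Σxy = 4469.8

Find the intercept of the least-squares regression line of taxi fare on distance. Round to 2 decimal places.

19.84

Sxx = Σx² − (Σx)²/n = 1501 − 1176.125 = 324.875
Sxy = Σxy − (Σx)(Σy)/n = 4469.8 − 3918.8 = 551
b = Sxy/Sxx = 551/324.875 = 1.696037
a = ȳ − b·x̄ = 40.4 − 1.696037·12.125 = 19.835552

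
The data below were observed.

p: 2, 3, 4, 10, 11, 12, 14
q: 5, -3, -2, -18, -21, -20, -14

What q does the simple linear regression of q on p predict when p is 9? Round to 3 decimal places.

n = 7, Σx = 56, Σy = -73, Σxy = -854, Σx² = 590
Sxx = Σx² − (Σx)²/n = 590 − 448 = 142
Sxy = Σxy − (Σx)(Σy)/n = -854 − (-584) = -270
b = Sxy/Sxx = -270/142 = -1.901408
a = ȳ − b·x̄ = -10.428571 − (-1.901408)·8 = 4.782696
ŷ(9) = a + b·9 = 4.782696 + (-1.901408)·9 = -12.329980

-12.330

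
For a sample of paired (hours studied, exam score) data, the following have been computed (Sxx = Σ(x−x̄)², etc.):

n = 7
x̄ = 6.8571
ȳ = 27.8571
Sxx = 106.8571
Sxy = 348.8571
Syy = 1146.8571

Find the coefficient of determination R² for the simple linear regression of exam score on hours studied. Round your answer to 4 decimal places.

R² = Sxy²/(Sxx·Syy) = (348.8571)²/(106.8571·1146.8571) = 0.993076

0.9931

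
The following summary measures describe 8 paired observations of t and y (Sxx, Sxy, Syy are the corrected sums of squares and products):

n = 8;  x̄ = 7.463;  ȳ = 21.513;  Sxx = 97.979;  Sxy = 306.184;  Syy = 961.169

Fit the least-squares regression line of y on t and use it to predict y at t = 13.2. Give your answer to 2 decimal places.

b = Sxy/Sxx = 306.184/97.979 = 3.124996
a = ȳ − b·x̄ = 21.513 − 3.124996·7.463 = -1.808846
ŷ(13.2) = a + b·13.2 = -1.808846 + 3.124996·13.2 = 39.441103

39.44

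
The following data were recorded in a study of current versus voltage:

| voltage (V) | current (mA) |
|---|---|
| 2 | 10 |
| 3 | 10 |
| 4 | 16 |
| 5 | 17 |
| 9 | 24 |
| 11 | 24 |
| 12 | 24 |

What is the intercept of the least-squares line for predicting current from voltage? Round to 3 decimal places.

8.067

n = 7, Σx = 46, Σy = 125, Σxy = 967, Σx² = 400
Sxx = Σx² − (Σx)²/n = 400 − 302.285714 = 97.714286
Sxy = Σxy − (Σx)(Σy)/n = 967 − 821.428571 = 145.571429
b = Sxy/Sxx = 145.571429/97.714286 = 1.489766
a = ȳ − b·x̄ = 17.857143 − 1.489766·6.571429 = 8.067251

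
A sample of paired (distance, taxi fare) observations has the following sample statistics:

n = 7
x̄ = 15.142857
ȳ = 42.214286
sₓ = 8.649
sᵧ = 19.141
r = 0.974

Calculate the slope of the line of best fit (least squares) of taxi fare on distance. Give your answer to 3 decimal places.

2.156

b = r · sᵧ/sₓ = 0.974 · 19.141/8.649 = 2.155548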